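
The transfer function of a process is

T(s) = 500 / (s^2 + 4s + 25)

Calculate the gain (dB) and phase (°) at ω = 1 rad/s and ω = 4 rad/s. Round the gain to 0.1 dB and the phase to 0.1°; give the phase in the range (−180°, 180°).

ω = 1: 26.3 dB, -9.5°; ω = 4: 28.7 dB, -60.6°

At s = jω = j1:
quadratic: (j1)² + 4·j1 + 25 = 24 + j4 → |·| ≈ 24.331, ∠ ≈ 9.46°
|T| = 500 / 24.331 ≈ 20.55
Gain = 20 log₁₀(20.55) ≈ 26.26 dB
∠T = 0.00° − 9.46° = -9.46°

At s = jω = j4:
quadratic: (j4)² + 4·j4 + 25 = 9 + j16 → |·| ≈ 18.358, ∠ ≈ 60.64°
|T| = 500 / 18.358 ≈ 27.236
Gain = 20 log₁₀(27.236) ≈ 28.70 dB
∠T = 0.00° − 60.64° = -60.64°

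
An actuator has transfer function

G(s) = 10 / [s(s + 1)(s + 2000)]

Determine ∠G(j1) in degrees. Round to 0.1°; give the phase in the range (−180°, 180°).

At s = jω = j1:
pole (s+1): 1 + j1 → |·| = √(1²+1²) = √2 ≈ 1.4142, ∠ = arctan(1/1) ≈ 45.00°
pole (s+2000): 2000 + j1 → |·| = √(2000²+1²) = √4000001 ≈ 2000, ∠ = arctan(1/2000) ≈ 0.03°
pole at origin: |s| = 1, ∠ = 90.00° (in denominator)
∠G = 0.00° − 135.03° = -135.03°

-135.0°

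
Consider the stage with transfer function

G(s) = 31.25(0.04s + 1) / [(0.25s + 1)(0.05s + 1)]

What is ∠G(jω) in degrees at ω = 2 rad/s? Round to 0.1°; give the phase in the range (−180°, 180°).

-27.7°

At ω = 2 rad/s:
zero (1 + j2·0.04) = 1 + j0.08 → |·| ≈ 1.0032, ∠ ≈ 4.57°
pole (1 + j2·0.25) = 1 + j0.5 → |·| ≈ 1.118, ∠ ≈ 26.57°
pole (1 + j2·0.05) = 1 + j0.1 → |·| ≈ 1.005, ∠ ≈ 5.71°
∠G = (4.57°) − (26.57° + 5.71°) = -27.71°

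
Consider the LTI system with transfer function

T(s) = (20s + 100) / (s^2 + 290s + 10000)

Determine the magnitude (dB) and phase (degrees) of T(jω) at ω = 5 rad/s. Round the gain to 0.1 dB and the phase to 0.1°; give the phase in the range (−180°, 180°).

-37.1 dB, 36.7°

Substitute s = j5:
Numerator: 20(j5) + 100 = 100 + j100
Denominator: (j5)^2 + 290(j5) + 10000 = 9975 + j1450
|N| = √(100² + 100²) ≈ 141.42, ∠N ≈ 45.00°
|D| = √(9975² + 1450²) ≈ 10080, ∠D ≈ 8.27°
|T| = 141.42 / 10080 ≈ 0.01403
Gain = 20 log₁₀(0.01403) ≈ -37.06 dB
∠T = 45.00° − 8.27° = 36.73°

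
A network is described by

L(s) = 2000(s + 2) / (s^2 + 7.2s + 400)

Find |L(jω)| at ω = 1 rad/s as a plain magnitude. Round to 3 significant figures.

11.2

At s = jω = j1:
zero (s+2): 2 + j1 → |·| = √(2²+1²) = √5 ≈ 2.2361, ∠ = arctan(1/2) ≈ 26.57°
quadratic: (j1)² + 7.2·j1 + 400 = 399 + j7.2 → |·| ≈ 399.06, ∠ ≈ 1.03°
|L| = 2000 · 2.2361 / 399.06 ≈ 11.207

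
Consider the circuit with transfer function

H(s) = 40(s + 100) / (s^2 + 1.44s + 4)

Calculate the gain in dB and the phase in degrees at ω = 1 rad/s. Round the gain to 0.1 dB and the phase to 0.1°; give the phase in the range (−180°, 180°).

61.6 dB, -25.1°

At s = jω = j1:
zero (s+100): 100 + j1 → |·| = √(100²+1²) = √10001 ≈ 100, ∠ = arctan(1/100) ≈ 0.57°
quadratic: (j1)² + 1.44·j1 + 4 = 3 + j1.44 → |·| ≈ 3.3277, ∠ ≈ 25.64°
|H| = 40 · 100 / 3.3277 ≈ 1202
Gain = 20 log₁₀(1202) ≈ 61.60 dB
∠H = 0.57° − 25.64° = -25.07°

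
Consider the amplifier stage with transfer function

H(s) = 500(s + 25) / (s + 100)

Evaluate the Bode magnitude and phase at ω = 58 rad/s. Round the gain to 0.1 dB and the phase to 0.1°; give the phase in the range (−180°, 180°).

At s = jω = j58:
zero (s+25): 25 + j58 → |·| = √(25²+58²) = √3989 ≈ 63.159, ∠ = arctan(58/25) ≈ 66.68°
pole (s+100): 100 + j58 → |·| = √(100²+58²) = √13364 ≈ 115.6, ∠ = arctan(58/100) ≈ 30.11°
|H| = 500 · 63.159 / 115.6 ≈ 273.18
Gain = 20 log₁₀(273.18) ≈ 48.73 dB
∠H = 66.68° − 30.11° = 36.57°

48.7 dB, 36.6°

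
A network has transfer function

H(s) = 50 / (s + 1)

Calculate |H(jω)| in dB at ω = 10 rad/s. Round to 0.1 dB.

At s = jω = j10:
pole (s+1): 1 + j10 → |·| = √(1²+10²) = √101 ≈ 10.05, ∠ = arctan(10/1) ≈ 84.29°
|H| = 50 / 10.05 ≈ 4.9751
Gain = 20 log₁₀(4.9751) ≈ 13.94 dB

13.9 dB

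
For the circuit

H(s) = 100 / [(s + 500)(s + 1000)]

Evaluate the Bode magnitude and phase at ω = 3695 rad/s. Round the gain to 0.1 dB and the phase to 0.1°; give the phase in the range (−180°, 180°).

-103.1 dB, -157.2°

At s = jω = j3695:
pole (s+500): 500 + j3695 → |·| = √(500²+3695²) = √13903025 ≈ 3728.7, ∠ = arctan(3695/500) ≈ 82.29°
pole (s+1000): 1000 + j3695 → |·| = √(1000²+3695²) = √14653025 ≈ 3827.9, ∠ = arctan(3695/1000) ≈ 74.86°
|H| = 100 / 1.4273e+07 ≈ 7.0062e-06
Gain = 20 log₁₀(7.0062e-06) ≈ -103.09 dB
∠H = 0.00° − 157.15° = -157.15°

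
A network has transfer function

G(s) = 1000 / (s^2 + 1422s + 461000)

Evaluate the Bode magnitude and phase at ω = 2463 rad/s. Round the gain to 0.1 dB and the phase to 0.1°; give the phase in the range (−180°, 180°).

Substitute s = j2463:
Numerator: 1000 = 1000 + j0
Denominator: (j2463)^2 + 1422(j2463) + 461000 = -5605369 + j3502386
|N| = √(1000² + 0²) ≈ 1000, ∠N ≈ 0.00°
|D| = √(5605369² + 3502386²) ≈ 6.6096e+06, ∠D ≈ 148.00°
|G| = 1000 / 6.6096e+06 ≈ 0.0001513
Gain = 20 log₁₀(0.0001513) ≈ -76.40 dB
∠G = 0.00° − 148.00° = -148.00°

-76.4 dB, -148.0°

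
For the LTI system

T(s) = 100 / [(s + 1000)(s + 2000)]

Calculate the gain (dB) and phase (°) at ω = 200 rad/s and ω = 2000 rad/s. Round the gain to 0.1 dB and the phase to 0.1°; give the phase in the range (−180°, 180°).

At s = jω = j200:
pole (s+1000): 1000 + j200 → |·| = √(1000²+200²) = √1040000 ≈ 1019.8, ∠ = arctan(200/1000) ≈ 11.31°
pole (s+2000): 2000 + j200 → |·| = √(2000²+200²) = √4040000 ≈ 2010, ∠ = arctan(200/2000) ≈ 5.71°
|T| = 100 / 2.0498e+06 ≈ 4.8785e-05
Gain = 20 log₁₀(4.8785e-05) ≈ -86.23 dB
∠T = 0.00° − 17.02° = -17.02°

At s = jω = j2000:
pole (s+1000): 1000 + j2000 → |·| = √(1000²+2000²) = √5000000 ≈ 2236.1, ∠ = arctan(2000/1000) ≈ 63.43°
pole (s+2000): 2000 + j2000 → |·| = √(2000²+2000²) = √8000000 ≈ 2828.4, ∠ = arctan(2000/2000) ≈ 45.00°
|T| = 100 / 6.3246e+06 ≈ 1.5811e-05
Gain = 20 log₁₀(1.5811e-05) ≈ -96.02 dB
∠T = 0.00° − 108.43° = -108.43°

ω = 200: -86.2 dB, -17.0°; ω = 2000: -96.0 dB, -108.4°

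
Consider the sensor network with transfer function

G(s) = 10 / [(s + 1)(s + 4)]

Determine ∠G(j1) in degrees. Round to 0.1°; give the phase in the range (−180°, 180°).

At s = jω = j1:
pole (s+1): 1 + j1 → |·| = √(1²+1²) = √2 ≈ 1.4142, ∠ = arctan(1/1) ≈ 45.00°
pole (s+4): 4 + j1 → |·| = √(4²+1²) = √17 ≈ 4.1231, ∠ = arctan(1/4) ≈ 14.04°
∠G = 0.00° − 59.04° = -59.04°

-59.0°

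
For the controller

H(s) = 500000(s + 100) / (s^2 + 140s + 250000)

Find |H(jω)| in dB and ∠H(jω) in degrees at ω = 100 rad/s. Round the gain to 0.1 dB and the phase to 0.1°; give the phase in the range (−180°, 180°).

49.4 dB, 41.7°

At s = jω = j100:
zero (s+100): 100 + j100 → |·| = √(100²+100²) = √20000 ≈ 141.42, ∠ = arctan(100/100) ≈ 45.00°
quadratic: (j100)² + 140·j100 + 250000 = 240000 + j14000 → |·| ≈ 2.4041e+05, ∠ ≈ 3.34°
|H| = 500000 · 141.42 / 2.4041e+05 ≈ 294.12
Gain = 20 log₁₀(294.12) ≈ 49.37 dB
∠H = 45.00° − 3.34° = 41.66°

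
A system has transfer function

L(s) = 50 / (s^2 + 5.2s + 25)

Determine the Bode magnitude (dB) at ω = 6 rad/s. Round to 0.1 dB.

At s = jω = j6:
quadratic: (j6)² + 5.2·j6 + 25 = -11 + j31.2 → |·| ≈ 33.082, ∠ ≈ 109.42°
|L| = 50 / 33.082 ≈ 1.5114
Gain = 20 log₁₀(1.5114) ≈ 3.59 dB

3.6 dB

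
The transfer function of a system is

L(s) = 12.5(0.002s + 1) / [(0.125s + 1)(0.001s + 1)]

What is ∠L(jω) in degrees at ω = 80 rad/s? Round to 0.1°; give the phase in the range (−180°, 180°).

At ω = 80 rad/s:
zero (1 + j80·0.002) = 1 + j0.16 → |·| ≈ 1.0127, ∠ ≈ 9.09°
pole (1 + j80·0.125) = 1 + j10 → |·| ≈ 10.05, ∠ ≈ 84.29°
pole (1 + j80·0.001) = 1 + j0.08 → |·| ≈ 1.0032, ∠ ≈ 4.57°
∠L = (9.09°) − (84.29° + 4.57°) = -79.77°

-79.8°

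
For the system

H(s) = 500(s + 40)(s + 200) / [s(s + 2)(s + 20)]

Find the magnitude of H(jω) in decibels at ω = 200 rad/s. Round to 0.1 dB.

11.1 dB

At s = jω = j200:
zero (s+40): 40 + j200 → |·| = √(40²+200²) = √41600 ≈ 203.96, ∠ = arctan(200/40) ≈ 78.69°
zero (s+200): 200 + j200 → |·| = √(200²+200²) = √80000 ≈ 282.84, ∠ = arctan(200/200) ≈ 45.00°
pole (s+2): 2 + j200 → |·| = √(2²+200²) = √40004 ≈ 200.01, ∠ = arctan(200/2) ≈ 89.43°
pole (s+20): 20 + j200 → |·| = √(20²+200²) = √40400 ≈ 201, ∠ = arctan(200/20) ≈ 84.29°
pole at origin: |s| = 200, ∠ = 90.00° (in denominator)
|H| = 500 · 57688 / 8.0404e+06 ≈ 3.5874
Gain = 20 log₁₀(3.5874) ≈ 11.10 dB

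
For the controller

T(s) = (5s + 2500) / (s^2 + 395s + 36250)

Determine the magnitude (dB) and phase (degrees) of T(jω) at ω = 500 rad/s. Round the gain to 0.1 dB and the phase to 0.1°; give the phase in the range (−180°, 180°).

-38.3 dB, -92.3°

Substitute s = j500:
Numerator: 5(j500) + 2500 = 2500 + j2500
Denominator: (j500)^2 + 395(j500) + 36250 = -213750 + j197500
|N| = √(2500² + 2500²) ≈ 3535.5, ∠N ≈ 45.00°
|D| = √(213750² + 197500²) ≈ 2.9102e+05, ∠D ≈ 137.26°
|T| = 3535.5 / 2.9102e+05 ≈ 0.012149
Gain = 20 log₁₀(0.012149) ≈ -38.31 dB
∠T = 45.00° − 137.26° = -92.26°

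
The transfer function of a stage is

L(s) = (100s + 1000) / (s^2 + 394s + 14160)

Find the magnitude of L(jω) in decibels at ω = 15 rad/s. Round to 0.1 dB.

-18.5 dB

Substitute s = j15:
Numerator: 100(j15) + 1000 = 1000 + j1500
Denominator: (j15)^2 + 394(j15) + 14160 = 13935 + j5910
|N| = √(1000² + 1500²) ≈ 1802.8, ∠N ≈ 56.31°
|D| = √(13935² + 5910²) ≈ 15136, ∠D ≈ 22.98°
|L| = 1802.8 / 15136 ≈ 0.11911
Gain = 20 log₁₀(0.11911) ≈ -18.48 dB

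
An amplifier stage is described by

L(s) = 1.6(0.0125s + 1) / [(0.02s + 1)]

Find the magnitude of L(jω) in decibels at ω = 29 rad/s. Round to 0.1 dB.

At ω = 29 rad/s:
zero (1 + j29·0.0125) = 1 + j0.3625 → |·| ≈ 1.0637, ∠ ≈ 19.93°
pole (1 + j29·0.02) = 1 + j0.58 → |·| ≈ 1.156, ∠ ≈ 30.11°
|L| = 1.6 · 1.0637 / (1.156) ≈ 1.4722
Gain = 20 log₁₀(1.4722) ≈ 3.36 dB

3.4 dB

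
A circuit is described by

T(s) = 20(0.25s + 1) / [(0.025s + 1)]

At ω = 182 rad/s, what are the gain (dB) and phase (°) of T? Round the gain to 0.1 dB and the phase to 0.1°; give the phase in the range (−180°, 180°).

At ω = 182 rad/s:
zero (1 + j182·0.25) = 1 + j45.5 → |·| ≈ 45.511, ∠ ≈ 88.74°
pole (1 + j182·0.025) = 1 + j4.55 → |·| ≈ 4.6586, ∠ ≈ 77.60°
|T| = 20 · 45.511 / (4.6586) ≈ 195.38
Gain = 20 log₁₀(195.38) ≈ 45.82 dB
∠T = (88.74°) − (77.60°) = 11.14°

45.8 dB, 11.1°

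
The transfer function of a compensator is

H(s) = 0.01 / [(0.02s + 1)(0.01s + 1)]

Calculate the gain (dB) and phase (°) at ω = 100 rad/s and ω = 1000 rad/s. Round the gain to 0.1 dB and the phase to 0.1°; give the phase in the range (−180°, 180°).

At ω = 100 rad/s:
pole (1 + j100·0.02) = 1 + j2 → |·| ≈ 2.2361, ∠ ≈ 63.43°
pole (1 + j100·0.01) = 1 + j1 → |·| ≈ 1.4142, ∠ ≈ 45.00°
|H| = 0.01 · 1 / (2.2361 · 1.4142) ≈ 0.0031623
Gain = 20 log₁₀(0.0031623) ≈ -50.00 dB
∠H = (0°) − (63.43° + 45.00°) = -108.43°

At ω = 1000 rad/s:
pole (1 + j1000·0.02) = 1 + j20 → |·| ≈ 20.025, ∠ ≈ 87.14°
pole (1 + j1000·0.01) = 1 + j10 → |·| ≈ 10.05, ∠ ≈ 84.29°
|H| = 0.01 · 1 / (20.025 · 10.05) ≈ 4.9689e-05
Gain = 20 log₁₀(4.9689e-05) ≈ -86.07 dB
∠H = (0°) − (87.14° + 84.29°) = -171.43°

ω = 100: -50.0 dB, -108.4°; ω = 1000: -86.1 dB, -171.4°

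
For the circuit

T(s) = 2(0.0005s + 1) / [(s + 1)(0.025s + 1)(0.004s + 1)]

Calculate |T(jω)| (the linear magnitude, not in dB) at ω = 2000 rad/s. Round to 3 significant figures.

At ω = 2000 rad/s:
zero (1 + j2000·0.0005) = 1 + j1 → |·| ≈ 1.4142, ∠ ≈ 45.00°
pole (1 + j2000·1) = 1 + j2000 → |·| ≈ 2000, ∠ ≈ 89.97°
pole (1 + j2000·0.025) = 1 + j50 → |·| ≈ 50.01, ∠ ≈ 88.85°
pole (1 + j2000·0.004) = 1 + j8 → |·| ≈ 8.0623, ∠ ≈ 82.87°
|T| = 2 · 1.4142 / (2000 · 50.01 · 8.0623) ≈ 3.5075e-06

3.51e-06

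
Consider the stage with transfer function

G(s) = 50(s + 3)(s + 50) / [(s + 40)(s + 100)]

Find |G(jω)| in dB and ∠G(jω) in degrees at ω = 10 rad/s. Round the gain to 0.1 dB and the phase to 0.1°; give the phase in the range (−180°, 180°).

16.2 dB, 64.9°

At s = jω = j10:
zero (s+3): 3 + j10 → |·| = √(3²+10²) = √109 ≈ 10.44, ∠ = arctan(10/3) ≈ 73.30°
zero (s+50): 50 + j10 → |·| = √(50²+10²) = √2600 ≈ 50.99, ∠ = arctan(10/50) ≈ 11.31°
pole (s+40): 40 + j10 → |·| = √(40²+10²) = √1700 ≈ 41.231, ∠ = arctan(10/40) ≈ 14.04°
pole (s+100): 100 + j10 → |·| = √(100²+10²) = √10100 ≈ 100.5, ∠ = arctan(10/100) ≈ 5.71°
|G| = 50 · 532.34 / 4143.7 ≈ 6.4235
Gain = 20 log₁₀(6.4235) ≈ 16.16 dB
∠G = 84.61° − 19.75° = 64.86°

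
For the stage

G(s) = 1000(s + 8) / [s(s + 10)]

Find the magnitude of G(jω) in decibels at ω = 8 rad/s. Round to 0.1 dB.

40.9 dB

At s = jω = j8:
zero (s+8): 8 + j8 → |·| = √(8²+8²) = √128 ≈ 11.314, ∠ = arctan(8/8) ≈ 45.00°
pole (s+10): 10 + j8 → |·| = √(10²+8²) = √164 ≈ 12.806, ∠ = arctan(8/10) ≈ 38.66°
pole at origin: |s| = 8, ∠ = 90.00° (in denominator)
|G| = 1000 · 11.314 / 102.45 ≈ 110.43
Gain = 20 log₁₀(110.43) ≈ 40.86 dB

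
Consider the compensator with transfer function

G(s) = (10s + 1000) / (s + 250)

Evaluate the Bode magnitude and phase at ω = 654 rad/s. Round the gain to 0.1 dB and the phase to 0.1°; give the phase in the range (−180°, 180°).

Substitute s = j654:
Numerator: 10(j654) + 1000 = 1000 + j6540
Denominator: (j654) + 250 = 250 + j654
|N| = √(1000² + 6540²) ≈ 6616, ∠N ≈ 81.31°
|D| = √(250² + 654²) ≈ 700.15, ∠D ≈ 69.08°
|G| = 6616 / 700.15 ≈ 9.4494
Gain = 20 log₁₀(9.4494) ≈ 19.51 dB
∠G = 81.31° − 69.08° = 12.23°

19.5 dB, 12.2°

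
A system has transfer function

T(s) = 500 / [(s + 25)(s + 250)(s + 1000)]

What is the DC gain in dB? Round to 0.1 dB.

-81.9 dB

T(0) = 500 / (25·250·1000) = 8e-05
20 log₁₀(8e-05) ≈ -81.94 dB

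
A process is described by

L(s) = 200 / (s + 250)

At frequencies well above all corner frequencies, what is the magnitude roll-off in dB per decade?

Each pole contributes −20 dB/decade at high frequency; each zero contributes +20 dB/decade.
Net: 0 zero(s) − 1 pole(s) → -20 dB/decade.

-20 dB/decade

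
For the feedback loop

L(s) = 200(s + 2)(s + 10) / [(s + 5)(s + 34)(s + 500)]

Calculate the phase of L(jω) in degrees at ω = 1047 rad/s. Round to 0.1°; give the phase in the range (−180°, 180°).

At s = jω = j1047:
zero (s+2): 2 + j1047 → |·| = √(2²+1047²) = √1096213 ≈ 1047, ∠ = arctan(1047/2) ≈ 89.89°
zero (s+10): 10 + j1047 → |·| = √(10²+1047²) = √1096309 ≈ 1047, ∠ = arctan(1047/10) ≈ 89.45°
pole (s+5): 5 + j1047 → |·| = √(5²+1047²) = √1096234 ≈ 1047, ∠ = arctan(1047/5) ≈ 89.73°
pole (s+34): 34 + j1047 → |·| = √(34²+1047²) = √1097365 ≈ 1047.6, ∠ = arctan(1047/34) ≈ 88.14°
pole (s+500): 500 + j1047 → |·| = √(500²+1047²) = √1346209 ≈ 1160.3, ∠ = arctan(1047/500) ≈ 64.47°
∠L = 179.34° − 242.34° = -63.00°

-63.0°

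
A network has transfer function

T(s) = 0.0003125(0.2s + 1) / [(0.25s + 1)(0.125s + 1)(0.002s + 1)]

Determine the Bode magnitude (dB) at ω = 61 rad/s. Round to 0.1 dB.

At ω = 61 rad/s:
zero (1 + j61·0.2) = 1 + j12.2 → |·| ≈ 12.241, ∠ ≈ 85.31°
pole (1 + j61·0.25) = 1 + j15.25 → |·| ≈ 15.283, ∠ ≈ 86.25°
pole (1 + j61·0.125) = 1 + j7.625 → |·| ≈ 7.6903, ∠ ≈ 82.53°
pole (1 + j61·0.002) = 1 + j0.122 → |·| ≈ 1.0074, ∠ ≈ 6.96°
|T| = 0.0003125 · 12.241 / (15.283 · 7.6903 · 1.0074) ≈ 3.2308e-05
Gain = 20 log₁₀(3.2308e-05) ≈ -89.81 dB

-89.8 dB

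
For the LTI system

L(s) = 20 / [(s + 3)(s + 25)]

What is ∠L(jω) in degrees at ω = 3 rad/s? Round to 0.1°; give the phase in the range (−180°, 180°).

At s = jω = j3:
pole (s+3): 3 + j3 → |·| = √(3²+3²) = √18 ≈ 4.2426, ∠ = arctan(3/3) ≈ 45.00°
pole (s+25): 25 + j3 → |·| = √(25²+3²) = √634 ≈ 25.179, ∠ = arctan(3/25) ≈ 6.84°
∠L = 0.00° − 51.84° = -51.84°

-51.8°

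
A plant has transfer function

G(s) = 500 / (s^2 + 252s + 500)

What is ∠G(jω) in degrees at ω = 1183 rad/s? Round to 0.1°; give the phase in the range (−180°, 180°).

Substitute s = j1183:
Numerator: 500 = 500 + j0
Denominator: (j1183)^2 + 252(j1183) + 500 = -1398989 + j298116
|N| = √(500² + 0²) ≈ 500, ∠N ≈ 0.00°
|D| = √(1398989² + 298116²) ≈ 1.4304e+06, ∠D ≈ 167.97°
∠G = 0.00° − 167.97° = -167.97°

-168.0°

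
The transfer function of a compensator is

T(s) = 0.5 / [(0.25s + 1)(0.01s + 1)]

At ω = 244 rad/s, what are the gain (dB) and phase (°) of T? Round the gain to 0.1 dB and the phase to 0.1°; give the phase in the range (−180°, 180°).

-50.2 dB, -156.8°

At ω = 244 rad/s:
pole (1 + j244·0.25) = 1 + j61 → |·| ≈ 61.008, ∠ ≈ 89.06°
pole (1 + j244·0.01) = 1 + j2.44 → |·| ≈ 2.637, ∠ ≈ 67.71°
|T| = 0.5 · 1 / (61.008 · 2.637) ≈ 0.0031079
Gain = 20 log₁₀(0.0031079) ≈ -50.15 dB
∠T = (0°) − (89.06° + 67.71°) = -156.77°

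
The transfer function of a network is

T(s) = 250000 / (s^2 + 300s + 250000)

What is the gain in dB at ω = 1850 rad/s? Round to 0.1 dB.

-22.2 dB

At s = jω = j1850:
quadratic: (j1850)² + 300·j1850 + 250000 = -3172500 + j555000 → |·| ≈ 3.2207e+06, ∠ ≈ 170.08°
|T| = 250000 / 3.2207e+06 ≈ 0.077623
Gain = 20 log₁₀(0.077623) ≈ -22.20 dB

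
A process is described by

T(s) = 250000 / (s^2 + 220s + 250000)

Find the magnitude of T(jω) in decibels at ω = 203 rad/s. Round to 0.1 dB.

1.4 dB

At s = jω = j203:
quadratic: (j203)² + 220·j203 + 250000 = 208791 + j44660 → |·| ≈ 2.1351e+05, ∠ ≈ 12.07°
|T| = 250000 / 2.1351e+05 ≈ 1.1709
Gain = 20 log₁₀(1.1709) ≈ 1.37 dB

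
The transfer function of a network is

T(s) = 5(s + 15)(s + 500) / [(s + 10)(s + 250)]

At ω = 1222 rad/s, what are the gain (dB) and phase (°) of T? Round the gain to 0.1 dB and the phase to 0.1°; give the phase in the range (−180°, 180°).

At s = jω = j1222:
zero (s+15): 15 + j1222 → |·| = √(15²+1222²) = √1493509 ≈ 1222.1, ∠ = arctan(1222/15) ≈ 89.30°
zero (s+500): 500 + j1222 → |·| = √(500²+1222²) = √1743284 ≈ 1320.3, ∠ = arctan(1222/500) ≈ 67.75°
pole (s+10): 10 + j1222 → |·| = √(10²+1222²) = √1493384 ≈ 1222, ∠ = arctan(1222/10) ≈ 89.53°
pole (s+250): 250 + j1222 → |·| = √(250²+1222²) = √1555784 ≈ 1247.3, ∠ = arctan(1222/250) ≈ 78.44°
|T| = 5 · 1.6135e+06 / 1.5242e+06 ≈ 5.2929
Gain = 20 log₁₀(5.2929) ≈ 14.47 dB
∠T = 157.05° − 167.97° = -10.92°

14.5 dB, -10.9°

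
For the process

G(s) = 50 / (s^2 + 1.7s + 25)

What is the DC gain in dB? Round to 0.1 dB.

6.0 dB

G(0) = 50 / 25 = 2
20 log₁₀(2) ≈ 6.02 dB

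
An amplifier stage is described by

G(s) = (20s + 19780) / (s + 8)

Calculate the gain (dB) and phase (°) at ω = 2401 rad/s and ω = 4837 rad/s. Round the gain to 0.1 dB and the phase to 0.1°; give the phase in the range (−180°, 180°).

Substitute s = j2401:
Numerator: 20(j2401) + 19780 = 19780 + j48020
Denominator: (j2401) + 8 = 8 + j2401
|N| = √(19780² + 48020²) ≈ 51934, ∠N ≈ 67.61°
|D| = √(8² + 2401²) ≈ 2401, ∠D ≈ 89.81°
|G| = 51934 / 2401 ≈ 21.63
Gain = 20 log₁₀(21.63) ≈ 26.70 dB
∠G = 67.61° − 89.81° = -22.20°

Substitute s = j4837:
Numerator: 20(j4837) + 19780 = 19780 + j96740
Denominator: (j4837) + 8 = 8 + j4837
|N| = √(19780² + 96740²) ≈ 98741, ∠N ≈ 78.44°
|D| = √(8² + 4837²) ≈ 4837, ∠D ≈ 89.91°
|G| = 98741 / 4837 ≈ 20.414
Gain = 20 log₁₀(20.414) ≈ 26.20 dB
∠G = 78.44° − 89.91° = -11.47°

ω = 2401: 26.7 dB, -22.2°; ω = 4837: 26.2 dB, -11.5°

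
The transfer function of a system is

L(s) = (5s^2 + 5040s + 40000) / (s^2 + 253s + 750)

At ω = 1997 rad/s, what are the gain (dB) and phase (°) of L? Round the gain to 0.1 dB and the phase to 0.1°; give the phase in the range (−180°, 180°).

Substitute s = j1997:
Numerator: 5(j1997)^2 + 5040(j1997) + 40000 = -19900045 + j10064880
Denominator: (j1997)^2 + 253(j1997) + 750 = -3987259 + j505241
|N| = √(19900045² + 10064880²) ≈ 2.2301e+07, ∠N ≈ 153.17°
|D| = √(3987259² + 505241²) ≈ 4.0191e+06, ∠D ≈ 172.78°
|L| = 2.2301e+07 / 4.0191e+06 ≈ 5.5488
Gain = 20 log₁₀(5.5488) ≈ 14.88 dB
∠L = 153.17° − 172.78° = -19.61°

14.9 dB, -19.6°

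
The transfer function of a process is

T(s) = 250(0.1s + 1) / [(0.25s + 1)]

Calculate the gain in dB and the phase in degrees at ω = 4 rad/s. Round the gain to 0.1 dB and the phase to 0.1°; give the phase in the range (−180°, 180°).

45.6 dB, -23.2°

At ω = 4 rad/s:
zero (1 + j4·0.1) = 1 + j0.4 → |·| ≈ 1.077, ∠ ≈ 21.80°
pole (1 + j4·0.25) = 1 + j1 → |·| ≈ 1.4142, ∠ ≈ 45.00°
|T| = 250 · 1.077 / (1.4142) ≈ 190.39
Gain = 20 log₁₀(190.39) ≈ 45.59 dB
∠T = (21.80°) − (45.00°) = -23.20°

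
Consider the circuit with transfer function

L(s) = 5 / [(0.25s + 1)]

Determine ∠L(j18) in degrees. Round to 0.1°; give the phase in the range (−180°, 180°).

-77.5°

At ω = 18 rad/s:
pole (1 + j18·0.25) = 1 + j4.5 → |·| ≈ 4.6098, ∠ ≈ 77.47°
∠L = (0°) − (77.47°) = -77.47°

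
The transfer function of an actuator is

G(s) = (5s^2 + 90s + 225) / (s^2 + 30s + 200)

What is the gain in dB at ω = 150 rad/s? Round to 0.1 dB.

Substitute s = j150:
Numerator: 5(j150)^2 + 90(j150) + 225 = -112275 + j13500
Denominator: (j150)^2 + 30(j150) + 200 = -22300 + j4500
|N| = √(112275² + 13500²) ≈ 1.1308e+05, ∠N ≈ 173.14°
|D| = √(22300² + 4500²) ≈ 22750, ∠D ≈ 168.59°
|G| = 1.1308e+05 / 22750 ≈ 4.9705
Gain = 20 log₁₀(4.9705) ≈ 13.93 dB

13.9 dB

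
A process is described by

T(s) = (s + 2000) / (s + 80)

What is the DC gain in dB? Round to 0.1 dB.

T(0) = 2000 / 80 = 25
20 log₁₀(25) ≈ 27.96 dB

28.0 dB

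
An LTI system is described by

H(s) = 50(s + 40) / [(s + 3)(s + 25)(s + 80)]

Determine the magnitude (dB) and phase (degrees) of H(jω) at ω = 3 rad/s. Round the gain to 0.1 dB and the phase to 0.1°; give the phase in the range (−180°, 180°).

At s = jω = j3:
zero (s+40): 40 + j3 → |·| = √(40²+3²) = √1609 ≈ 40.112, ∠ = arctan(3/40) ≈ 4.29°
pole (s+3): 3 + j3 → |·| = √(3²+3²) = √18 ≈ 4.2426, ∠ = arctan(3/3) ≈ 45.00°
pole (s+25): 25 + j3 → |·| = √(25²+3²) = √634 ≈ 25.179, ∠ = arctan(3/25) ≈ 6.84°
pole (s+80): 80 + j3 → |·| = √(80²+3²) = √6409 ≈ 80.056, ∠ = arctan(3/80) ≈ 2.15°
|H| = 50 · 40.112 / 8551.9 ≈ 0.23452
Gain = 20 log₁₀(0.23452) ≈ -12.60 dB
∠H = 4.29° − 53.99° = -49.70°

-12.6 dB, -49.7°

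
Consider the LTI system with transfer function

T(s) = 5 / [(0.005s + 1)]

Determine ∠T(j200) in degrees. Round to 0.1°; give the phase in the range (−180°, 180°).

-45.0°

At ω = 200 rad/s:
pole (1 + j200·0.005) = 1 + j1 → |·| ≈ 1.4142, ∠ ≈ 45.00°
∠T = (0°) − (45.00°) = -45.00°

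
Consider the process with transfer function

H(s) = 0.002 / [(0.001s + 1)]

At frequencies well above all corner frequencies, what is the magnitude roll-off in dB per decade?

-20 dB/decade

Each pole contributes −20 dB/decade at high frequency; each zero contributes +20 dB/decade.
Net: 0 zero(s) − 1 pole(s) → -20 dB/decade.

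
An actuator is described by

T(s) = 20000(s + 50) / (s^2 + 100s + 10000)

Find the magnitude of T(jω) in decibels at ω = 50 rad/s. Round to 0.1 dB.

43.9 dB

At s = jω = j50:
zero (s+50): 50 + j50 → |·| = √(50²+50²) = √5000 ≈ 70.711, ∠ = arctan(50/50) ≈ 45.00°
quadratic: (j50)² + 100·j50 + 10000 = 7500 + j5000 → |·| ≈ 9013.9, ∠ ≈ 33.69°
|T| = 20000 · 70.711 / 9013.9 ≈ 156.89
Gain = 20 log₁₀(156.89) ≈ 43.91 dB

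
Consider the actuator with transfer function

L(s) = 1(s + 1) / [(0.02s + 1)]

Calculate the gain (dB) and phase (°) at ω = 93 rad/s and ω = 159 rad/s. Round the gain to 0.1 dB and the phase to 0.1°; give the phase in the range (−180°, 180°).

At ω = 93 rad/s:
zero (1 + j93·1) = 1 + j93 → |·| ≈ 93.005, ∠ ≈ 89.38°
pole (1 + j93·0.02) = 1 + j1.86 → |·| ≈ 2.1118, ∠ ≈ 61.74°
|L| = 1 · 93.005 / (2.1118) ≈ 44.041
Gain = 20 log₁₀(44.041) ≈ 32.88 dB
∠L = (89.38°) − (61.74°) = 27.64°

At ω = 159 rad/s:
zero (1 + j159·1) = 1 + j159 → |·| ≈ 159, ∠ ≈ 89.64°
pole (1 + j159·0.02) = 1 + j3.18 → |·| ≈ 3.3335, ∠ ≈ 72.54°
|L| = 1 · 159 / (3.3335) ≈ 47.698
Gain = 20 log₁₀(47.698) ≈ 33.57 dB
∠L = (89.64°) − (72.54°) = 17.10°

ω = 93: 32.9 dB, 27.6°; ω = 159: 33.6 dB, 17.1°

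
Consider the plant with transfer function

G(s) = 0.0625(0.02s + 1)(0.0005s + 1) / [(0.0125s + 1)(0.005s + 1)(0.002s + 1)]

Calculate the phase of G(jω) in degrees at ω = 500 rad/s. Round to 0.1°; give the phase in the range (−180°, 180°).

At ω = 500 rad/s:
zero (1 + j500·0.02) = 1 + j10 → |·| ≈ 10.05, ∠ ≈ 84.29°
zero (1 + j500·0.0005) = 1 + j0.25 → |·| ≈ 1.0308, ∠ ≈ 14.04°
pole (1 + j500·0.0125) = 1 + j6.25 → |·| ≈ 6.3295, ∠ ≈ 80.91°
pole (1 + j500·0.005) = 1 + j2.5 → |·| ≈ 2.6926, ∠ ≈ 68.20°
pole (1 + j500·0.002) = 1 + j1 → |·| ≈ 1.4142, ∠ ≈ 45.00°
∠G = (84.29° + 14.04°) − (80.91° + 68.20° + 45.00°) = -95.78°

-95.8°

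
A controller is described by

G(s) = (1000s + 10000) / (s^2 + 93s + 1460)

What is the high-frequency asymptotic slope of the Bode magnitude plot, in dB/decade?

-20 dB/decade

Each pole contributes −20 dB/decade at high frequency; each zero contributes +20 dB/decade.
Net: 1 zero(s) − 2 pole(s) → -20 dB/decade.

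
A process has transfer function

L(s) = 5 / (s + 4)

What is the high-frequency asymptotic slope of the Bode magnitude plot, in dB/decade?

-20 dB/decade

Each pole contributes −20 dB/decade at high frequency; each zero contributes +20 dB/decade.
Net: 0 zero(s) − 1 pole(s) → -20 dB/decade.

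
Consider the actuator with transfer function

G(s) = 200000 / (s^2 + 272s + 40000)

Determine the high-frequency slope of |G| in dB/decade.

-40 dB/decade

Each pole contributes −20 dB/decade at high frequency; each zero contributes +20 dB/decade.
Net: 0 zero(s) − 2 pole(s) → -40 dB/decade.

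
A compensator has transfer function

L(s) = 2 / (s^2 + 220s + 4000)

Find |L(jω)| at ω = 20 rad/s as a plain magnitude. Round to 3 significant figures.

0.000352

Substitute s = j20:
Numerator: 2 = 2 + j0
Denominator: (j20)^2 + 220(j20) + 4000 = 3600 + j4400
|N| = √(2² + 0²) ≈ 2, ∠N ≈ 0.00°
|D| = √(3600² + 4400²) ≈ 5685.1, ∠D ≈ 50.71°
|L| = 2 / 5685.1 ≈ 0.0003518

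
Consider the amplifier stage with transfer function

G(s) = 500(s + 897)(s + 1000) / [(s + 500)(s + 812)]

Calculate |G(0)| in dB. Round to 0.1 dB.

60.9 dB

G(0) = 500·897·1000 / (500·812) ≈ 1104.7
20 log₁₀(1104.7) ≈ 60.86 dB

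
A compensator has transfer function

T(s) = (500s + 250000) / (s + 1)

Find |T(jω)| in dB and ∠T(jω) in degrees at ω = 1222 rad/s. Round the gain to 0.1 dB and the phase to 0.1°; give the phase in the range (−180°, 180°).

Substitute s = j1222:
Numerator: 500(j1222) + 250000 = 250000 + j611000
Denominator: (j1222) + 1 = 1 + j1222
|N| = √(250000² + 611000²) ≈ 6.6017e+05, ∠N ≈ 67.75°
|D| = √(1² + 1222²) ≈ 1222, ∠D ≈ 89.95°
|T| = 6.6017e+05 / 1222 ≈ 540.24
Gain = 20 log₁₀(540.24) ≈ 54.65 dB
∠T = 67.75° − 89.95° = -22.20°

54.7 dB, -22.2°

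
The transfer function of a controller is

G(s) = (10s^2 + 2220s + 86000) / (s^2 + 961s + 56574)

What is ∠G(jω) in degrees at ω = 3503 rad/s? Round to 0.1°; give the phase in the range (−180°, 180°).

11.8°

Substitute s = j3503:
Numerator: 10(j3503)^2 + 2220(j3503) + 86000 = -122624090 + j7776660
Denominator: (j3503)^2 + 961(j3503) + 56574 = -12214435 + j3366383
|N| = √(122624090² + 7776660²) ≈ 1.2287e+08, ∠N ≈ 176.37°
|D| = √(12214435² + 3366383²) ≈ 1.267e+07, ∠D ≈ 164.59°
∠G = 176.37° − 164.59° = 11.78°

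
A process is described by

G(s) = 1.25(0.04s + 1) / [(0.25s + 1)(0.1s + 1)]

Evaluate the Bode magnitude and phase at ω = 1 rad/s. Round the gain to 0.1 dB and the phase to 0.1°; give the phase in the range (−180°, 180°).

At ω = 1 rad/s:
zero (1 + j1·0.04) = 1 + j0.04 → |·| ≈ 1.0008, ∠ ≈ 2.29°
pole (1 + j1·0.25) = 1 + j0.25 → |·| ≈ 1.0308, ∠ ≈ 14.04°
pole (1 + j1·0.1) = 1 + j0.1 → |·| ≈ 1.005, ∠ ≈ 5.71°
|G| = 1.25 · 1.0008 / (1.0308 · 1.005) ≈ 1.2076
Gain = 20 log₁₀(1.2076) ≈ 1.64 dB
∠G = (2.29°) − (14.04° + 5.71°) = -17.46°

1.6 dB, -17.5°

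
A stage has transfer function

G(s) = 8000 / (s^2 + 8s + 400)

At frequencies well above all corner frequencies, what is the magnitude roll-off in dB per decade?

Each pole contributes −20 dB/decade at high frequency; each zero contributes +20 dB/decade.
Net: 0 zero(s) − 2 pole(s) → -40 dB/decade.

-40 dB/decade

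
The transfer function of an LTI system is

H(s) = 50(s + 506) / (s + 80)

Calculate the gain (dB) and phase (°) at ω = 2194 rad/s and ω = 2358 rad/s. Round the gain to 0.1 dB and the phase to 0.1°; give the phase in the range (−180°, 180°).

At s = jω = j2194:
zero (s+506): 506 + j2194 → |·| = √(506²+2194²) = √5069672 ≈ 2251.6, ∠ = arctan(2194/506) ≈ 77.01°
pole (s+80): 80 + j2194 → |·| = √(80²+2194²) = √4820036 ≈ 2195.5, ∠ = arctan(2194/80) ≈ 87.91°
|H| = 50 · 2251.6 / 2195.5 ≈ 51.278
Gain = 20 log₁₀(51.278) ≈ 34.20 dB
∠H = 77.01° − 87.91° = -10.90°

At s = jω = j2358:
zero (s+506): 506 + j2358 → |·| = √(506²+2358²) = √5816200 ≈ 2411.7, ∠ = arctan(2358/506) ≈ 77.89°
pole (s+80): 80 + j2358 → |·| = √(80²+2358²) = √5566564 ≈ 2359.4, ∠ = arctan(2358/80) ≈ 88.06°
|H| = 50 · 2411.7 / 2359.4 ≈ 51.108
Gain = 20 log₁₀(51.108) ≈ 34.17 dB
∠H = 77.89° − 88.06° = -10.17°

ω = 2194: 34.2 dB, -10.9°; ω = 2358: 34.2 dB, -10.2°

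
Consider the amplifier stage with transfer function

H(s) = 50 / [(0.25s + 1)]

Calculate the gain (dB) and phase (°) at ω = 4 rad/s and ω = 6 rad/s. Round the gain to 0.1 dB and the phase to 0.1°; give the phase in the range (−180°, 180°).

At ω = 4 rad/s:
pole (1 + j4·0.25) = 1 + j1 → |·| ≈ 1.4142, ∠ ≈ 45.00°
|H| = 50 · 1 / (1.4142) ≈ 35.356
Gain = 20 log₁₀(35.356) ≈ 30.97 dB
∠H = (0°) − (45.00°) = -45.00°

At ω = 6 rad/s:
pole (1 + j6·0.25) = 1 + j1.5 → |·| ≈ 1.8028, ∠ ≈ 56.31°
|H| = 50 · 1 / (1.8028) ≈ 27.735
Gain = 20 log₁₀(27.735) ≈ 28.86 dB
∠H = (0°) − (56.31°) = -56.31°

ω = 4: 31.0 dB, -45.0°; ω = 6: 28.9 dB, -56.3°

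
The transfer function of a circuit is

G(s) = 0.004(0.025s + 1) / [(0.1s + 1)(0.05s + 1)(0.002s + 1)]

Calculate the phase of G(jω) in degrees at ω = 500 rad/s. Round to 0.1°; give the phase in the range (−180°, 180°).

-136.1°

At ω = 500 rad/s:
zero (1 + j500·0.025) = 1 + j12.5 → |·| ≈ 12.54, ∠ ≈ 85.43°
pole (1 + j500·0.1) = 1 + j50 → |·| ≈ 50.01, ∠ ≈ 88.85°
pole (1 + j500·0.05) = 1 + j25 → |·| ≈ 25.02, ∠ ≈ 87.71°
pole (1 + j500·0.002) = 1 + j1 → |·| ≈ 1.4142, ∠ ≈ 45.00°
∠G = (85.43°) − (88.85° + 87.71° + 45.00°) = -136.13°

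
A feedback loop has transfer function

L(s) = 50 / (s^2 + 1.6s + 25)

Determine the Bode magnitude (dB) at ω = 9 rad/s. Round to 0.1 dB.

-1.3 dB

At s = jω = j9:
quadratic: (j9)² + 1.6·j9 + 25 = -56 + j14.4 → |·| ≈ 57.822, ∠ ≈ 165.58°
|L| = 50 / 57.822 ≈ 0.86472
Gain = 20 log₁₀(0.86472) ≈ -1.26 dB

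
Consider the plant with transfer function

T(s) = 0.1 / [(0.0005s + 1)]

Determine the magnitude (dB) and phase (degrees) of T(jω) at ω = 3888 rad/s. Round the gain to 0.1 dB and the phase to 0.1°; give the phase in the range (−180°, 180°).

-26.8 dB, -62.8°

At ω = 3888 rad/s:
pole (1 + j3888·0.0005) = 1 + j1.944 → |·| ≈ 2.1861, ∠ ≈ 62.78°
|T| = 0.1 · 1 / (2.1861) ≈ 0.045744
Gain = 20 log₁₀(0.045744) ≈ -26.79 dB
∠T = (0°) − (62.78°) = -62.78°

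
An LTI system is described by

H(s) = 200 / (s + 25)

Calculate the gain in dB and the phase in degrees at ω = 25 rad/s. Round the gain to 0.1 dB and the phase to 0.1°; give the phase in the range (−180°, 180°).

15.1 dB, -45.0°

At s = jω = j25:
pole (s+25): 25 + j25 → |·| = √(25²+25²) = √1250 ≈ 35.355, ∠ = arctan(25/25) ≈ 45.00°
|H| = 200 / 35.355 ≈ 5.6569
Gain = 20 log₁₀(5.6569) ≈ 15.05 dB
∠H = 0.00° − 45.00° = -45.00°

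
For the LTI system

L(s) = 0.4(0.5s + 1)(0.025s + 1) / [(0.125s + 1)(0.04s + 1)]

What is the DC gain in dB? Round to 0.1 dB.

-8.0 dB

L(0) = 0.4 · 1 / 1 = 0.4
20 log₁₀(0.4) ≈ -7.96 dB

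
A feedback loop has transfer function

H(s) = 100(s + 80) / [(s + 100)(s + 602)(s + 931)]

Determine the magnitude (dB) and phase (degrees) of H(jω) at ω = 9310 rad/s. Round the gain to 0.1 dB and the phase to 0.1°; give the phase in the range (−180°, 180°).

At s = jω = j9310:
zero (s+80): 80 + j9310 → |·| = √(80²+9310²) = √86682500 ≈ 9310.3, ∠ = arctan(9310/80) ≈ 89.51°
pole (s+100): 100 + j9310 → |·| = √(100²+9310²) = √86686100 ≈ 9310.5, ∠ = arctan(9310/100) ≈ 89.38°
pole (s+602): 602 + j9310 → |·| = √(602²+9310²) = √87038504 ≈ 9329.4, ∠ = arctan(9310/602) ≈ 86.30°
pole (s+931): 931 + j9310 → |·| = √(931²+9310²) = √87542861 ≈ 9356.4, ∠ = arctan(9310/931) ≈ 84.29°
|H| = 100 · 9310.3 / 8.1271e+11 ≈ 1.1456e-06
Gain = 20 log₁₀(1.1456e-06) ≈ -118.82 dB
∠H = 89.51° − 259.97° = -170.46°

-118.8 dB, -170.5°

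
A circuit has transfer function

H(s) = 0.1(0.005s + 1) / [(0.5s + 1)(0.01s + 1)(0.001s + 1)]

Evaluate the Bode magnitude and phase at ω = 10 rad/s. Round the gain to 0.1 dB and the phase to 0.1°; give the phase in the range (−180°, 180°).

-34.2 dB, -82.1°

At ω = 10 rad/s:
zero (1 + j10·0.005) = 1 + j0.05 → |·| ≈ 1.0012, ∠ ≈ 2.86°
pole (1 + j10·0.5) = 1 + j5 → |·| ≈ 5.099, ∠ ≈ 78.69°
pole (1 + j10·0.01) = 1 + j0.1 → |·| ≈ 1.005, ∠ ≈ 5.71°
pole (1 + j10·0.001) = 1 + j0.01 → |·| ≈ 1, ∠ ≈ 0.57°
|H| = 0.1 · 1.0012 / (5.099 · 1.005 · 1) ≈ 0.019538
Gain = 20 log₁₀(0.019538) ≈ -34.18 dB
∠H = (2.86°) − (78.69° + 5.71° + 0.57°) = -82.11°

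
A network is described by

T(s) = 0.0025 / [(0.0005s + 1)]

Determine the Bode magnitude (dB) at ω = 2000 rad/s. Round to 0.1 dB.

At ω = 2000 rad/s:
pole (1 + j2000·0.0005) = 1 + j1 → |·| ≈ 1.4142, ∠ ≈ 45.00°
|T| = 0.0025 · 1 / (1.4142) ≈ 0.0017678
Gain = 20 log₁₀(0.0017678) ≈ -55.05 dB

-55.1 dB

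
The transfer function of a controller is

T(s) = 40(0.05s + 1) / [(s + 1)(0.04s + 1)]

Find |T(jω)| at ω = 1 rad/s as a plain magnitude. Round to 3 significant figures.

28.3

At ω = 1 rad/s:
zero (1 + j1·0.05) = 1 + j0.05 → |·| ≈ 1.0012, ∠ ≈ 2.86°
pole (1 + j1·1) = 1 + j1 → |·| ≈ 1.4142, ∠ ≈ 45.00°
pole (1 + j1·0.04) = 1 + j0.04 → |·| ≈ 1.0008, ∠ ≈ 2.29°
|T| = 40 · 1.0012 / (1.4142 · 1.0008) ≈ 28.296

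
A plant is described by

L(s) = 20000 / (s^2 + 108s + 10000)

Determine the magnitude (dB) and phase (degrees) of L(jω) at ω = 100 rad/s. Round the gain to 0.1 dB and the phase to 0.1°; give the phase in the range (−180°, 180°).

At s = jω = j100:
quadratic: (j100)² + 108·j100 + 10000 = 0 + j10800 → |·| ≈ 10800, ∠ ≈ 90.00°
|L| = 20000 / 10800 ≈ 1.8519
Gain = 20 log₁₀(1.8519) ≈ 5.35 dB
∠L = 0.00° − 90.00° = -90.00°

5.4 dB, -90.0°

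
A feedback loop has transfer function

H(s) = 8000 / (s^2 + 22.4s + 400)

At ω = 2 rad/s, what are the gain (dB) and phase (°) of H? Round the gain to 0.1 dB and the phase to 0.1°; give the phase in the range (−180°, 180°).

26.1 dB, -6.5°

At s = jω = j2:
quadratic: (j2)² + 22.4·j2 + 400 = 396 + j44.8 → |·| ≈ 398.53, ∠ ≈ 6.45°
|H| = 8000 / 398.53 ≈ 20.074
Gain = 20 log₁₀(20.074) ≈ 26.05 dB
∠H = 0.00° − 6.45° = -6.45°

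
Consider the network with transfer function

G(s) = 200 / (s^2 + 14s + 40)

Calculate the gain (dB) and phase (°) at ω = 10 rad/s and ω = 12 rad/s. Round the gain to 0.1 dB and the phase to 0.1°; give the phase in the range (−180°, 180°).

ω = 10: 2.4 dB, -113.2°; ω = 12: 0.1 dB, -121.8°

Substitute s = j10:
Numerator: 200 = 200 + j0
Denominator: (j10)^2 + 14(j10) + 40 = -60 + j140
|N| = √(200² + 0²) ≈ 200, ∠N ≈ 0.00°
|D| = √(60² + 140²) ≈ 152.32, ∠D ≈ 113.20°
|G| = 200 / 152.32 ≈ 1.313
Gain = 20 log₁₀(1.313) ≈ 2.37 dB
∠G = 0.00° − 113.20° = -113.20°

Substitute s = j12:
Numerator: 200 = 200 + j0
Denominator: (j12)^2 + 14(j12) + 40 = -104 + j168
|N| = √(200² + 0²) ≈ 200, ∠N ≈ 0.00°
|D| = √(104² + 168²) ≈ 197.59, ∠D ≈ 121.76°
|G| = 200 / 197.59 ≈ 1.0122
Gain = 20 log₁₀(1.0122) ≈ 0.11 dB
∠G = 0.00° − 121.76° = -121.76°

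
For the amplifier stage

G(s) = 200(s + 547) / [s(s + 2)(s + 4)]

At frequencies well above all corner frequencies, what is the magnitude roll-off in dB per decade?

-40 dB/decade

Each pole contributes −20 dB/decade at high frequency; each zero contributes +20 dB/decade.
Net: 1 zero(s) − 3 pole(s) → -40 dB/decade.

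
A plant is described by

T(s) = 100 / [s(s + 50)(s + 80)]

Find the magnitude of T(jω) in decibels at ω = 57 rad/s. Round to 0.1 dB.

-72.6 dB

At s = jω = j57:
pole (s+50): 50 + j57 → |·| = √(50²+57²) = √5749 ≈ 75.822, ∠ = arctan(57/50) ≈ 48.74°
pole (s+80): 80 + j57 → |·| = √(80²+57²) = √9649 ≈ 98.229, ∠ = arctan(57/80) ≈ 35.47°
pole at origin: |s| = 57, ∠ = 90.00° (in denominator)
|T| = 100 / 4.2453e+05 ≈ 0.00023555
Gain = 20 log₁₀(0.00023555) ≈ -72.56 dB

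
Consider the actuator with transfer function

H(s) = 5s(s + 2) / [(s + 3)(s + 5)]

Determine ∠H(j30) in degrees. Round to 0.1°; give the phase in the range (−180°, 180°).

11.4°

At s = jω = j30:
zero (s+2): 2 + j30 → |·| = √(2²+30²) = √904 ≈ 30.067, ∠ = arctan(30/2) ≈ 86.19°
zero at origin: s = j30 → |·| = 30, ∠ = 90.00°
pole (s+3): 3 + j30 → |·| = √(3²+30²) = √909 ≈ 30.15, ∠ = arctan(30/3) ≈ 84.29°
pole (s+5): 5 + j30 → |·| = √(5²+30²) = √925 ≈ 30.414, ∠ = arctan(30/5) ≈ 80.54°
∠H = 176.19° − 164.83° = 11.36°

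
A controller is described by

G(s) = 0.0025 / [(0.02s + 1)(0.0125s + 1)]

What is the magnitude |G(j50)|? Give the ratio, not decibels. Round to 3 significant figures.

0.00150

At ω = 50 rad/s:
pole (1 + j50·0.02) = 1 + j1 → |·| ≈ 1.4142, ∠ ≈ 45.00°
pole (1 + j50·0.0125) = 1 + j0.625 → |·| ≈ 1.1792, ∠ ≈ 32.01°
|G| = 0.0025 · 1 / (1.4142 · 1.1792) ≈ 0.0014991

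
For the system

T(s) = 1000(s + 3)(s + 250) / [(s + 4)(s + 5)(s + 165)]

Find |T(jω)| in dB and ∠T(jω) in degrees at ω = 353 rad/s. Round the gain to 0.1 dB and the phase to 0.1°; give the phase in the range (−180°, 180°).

At s = jω = j353:
zero (s+3): 3 + j353 → |·| = √(3²+353²) = √124618 ≈ 353.01, ∠ = arctan(353/3) ≈ 89.51°
zero (s+250): 250 + j353 → |·| = √(250²+353²) = √187109 ≈ 432.56, ∠ = arctan(353/250) ≈ 54.69°
pole (s+4): 4 + j353 → |·| = √(4²+353²) = √124625 ≈ 353.02, ∠ = arctan(353/4) ≈ 89.35°
pole (s+5): 5 + j353 → |·| = √(5²+353²) = √124634 ≈ 353.04, ∠ = arctan(353/5) ≈ 89.19°
pole (s+165): 165 + j353 → |·| = √(165²+353²) = √151834 ≈ 389.66, ∠ = arctan(353/165) ≈ 64.95°
|T| = 1000 · 1.527e+05 / 4.8563e+07 ≈ 3.1444
Gain = 20 log₁₀(3.1444) ≈ 9.95 dB
∠T = 144.20° − 243.49° = -99.29°

10.0 dB, -99.3°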